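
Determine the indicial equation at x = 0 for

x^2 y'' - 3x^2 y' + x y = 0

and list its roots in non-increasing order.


Divide by x^2 to reach normal form y'' + P_1(x) y' + P_2(x) y = 0 with P_1(x) = -3 and P_2(x) = 1/x.
x = 0 is a singular point because the y-coefficient 1/x has a pole at x = 0.
It is a regular singular point because x P_1(x) = p(x) = -3x and x^2 P_2(x) = q(x) = x are polynomials, hence analytic at x = 0.
p(0) = 0,  q(0) = 0.
Indicial equation: r(r-1) + p(0) r + q(0) = 0, i.e. r^2 + (p(0) - 1) r + q(0) = 0, i.e. r^2 - 1 r = 0.
Discriminant: (-1)^2 - 4(0) = 1, so r = (1 ± 1)/2.
Solving: r_1 = 1, r_2 = 0.

indicial: r^2 - 1 r = 0; roots r_1 = 1, r_2 = 0


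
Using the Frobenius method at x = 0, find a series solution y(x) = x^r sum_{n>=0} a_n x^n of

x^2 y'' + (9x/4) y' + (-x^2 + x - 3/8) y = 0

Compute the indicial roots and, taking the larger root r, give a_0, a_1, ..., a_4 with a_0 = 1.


Write in Frobenius form y'' + (p(x)/x) y' + (q(x)/x^2) y = 0:
  p(x) = 9/4,  q(x) = -x^2 + x - 3/8.
Indicial equation: r(r-1) + (9/4) r + (-3/8) = 0 -> roots r_1 = 1/4, r_2 = -3/2.
Take r = r_1 = 1/4. Let y(x) = x^r sum_{n>=0} a_n x^n with a_0 = 1.
Substitute y = x^r sum a_n x^n and match x^{r+n}. The recurrence is
  D(n) a_n + 1 a_{n-1} - 1 a_{n-2} = 0,  where D(n) = (r+n)(r+n-1) + (9/4)(r+n) + (-3/8).
  a_n = [-1 a_{n-1} + 1 a_{n-2}] / D(n).
Since the indicial polynomial factors as (r - r_1)(r - r_2), D(n) = (r_1 + n - r_1)(r_1 + n - r_2) = n(n + 7/4).
Evaluating step by step (a_0 = 1):
  n = 1: D(1) = 1(1 + 7/4) = 11/4; numerator = -1(1) = -1; a_1 = (-1)/(11/4) = -4/11
  n = 2: D(2) = 2(2 + 7/4) = 15/2; numerator = -1(-4/11) + 1(1) = 15/11; a_2 = (15/11)/(15/2) = 2/11
  n = 3: D(3) = 3(3 + 7/4) = 57/4; numerator = -1(2/11) + 1(-4/11) = -6/11; a_3 = (-6/11)/(57/4) = -8/209
  n = 4: D(4) = 4(4 + 7/4) = 23; numerator = -1(-8/209) + 1(2/11) = 46/209; a_4 = (46/209)/(23) = 2/209

r = 1/4; a_0 = 1; a_1 = -4/11; a_2 = 2/11; a_3 = -8/209; a_4 = 2/209


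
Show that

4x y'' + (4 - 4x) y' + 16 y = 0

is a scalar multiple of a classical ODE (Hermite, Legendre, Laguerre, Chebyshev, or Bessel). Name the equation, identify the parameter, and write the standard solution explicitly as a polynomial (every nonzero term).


All three coefficients share the factor 4; dividing through by 4 gives  x y'' + (1 - x) y' + 4 y = 0.
This matches the Laguerre equation x y'' + (1 - x) y' + n y = 0 with n = 4; the polynomial solution is L_4(x).
With y = sum_k a_k x^k, matching x^k gives (k+1)k a_{k+1} + (k+1) a_{k+1} - k a_k + n a_k = 0, i.e. (k+1)^2 a_{k+1} = (k - n) a_k = (k - 4) a_k. The right side vanishes at k = 4, so the series terminates at degree 4.
Standard normalization L_n(0) = 1 gives a_0 = 1. Work upward with a_{k+1} = (k - 4) a_k / (k+1)^2:
  a_1 = (0 - 4)(1) / 1^2 = -4/1 = -4
  a_2 = (1 - 4)(-4) / 2^2 = 12/4 = 3
  a_3 = (2 - 4)(3) / 3^2 = -6/9 = -2/3
  a_4 = (3 - 4)(-2/3) / 4^2 = (2/3)/16 = 1/24
Hence L_4(x) = x^4/24 - 2 x^3/3 + 3 x^2 - 4 x + 1.

L_4(x); series = x^4/24 - 2 x^3/3 + 3 x^2 - 4 x + 1


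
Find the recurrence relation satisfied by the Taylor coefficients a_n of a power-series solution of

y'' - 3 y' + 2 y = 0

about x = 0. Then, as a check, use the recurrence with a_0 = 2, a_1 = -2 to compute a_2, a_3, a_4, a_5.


Substitute y = sum_n a_n x^n.
y''(x) has coefficient (n+2)(n+1) a_{n+2} at x^n;
-3 y'(x) has coefficient -3 (n+1) a_{n+1} at x^n;
2 y(x) has coefficient 2 a_n at x^n.
Matching x^n: (n+2)(n+1) a_{n+2} - 3 (n+1) a_{n+1} + 2 a_n = 0.
Thus a_{n+2} = [3 (n+1) a_{n+1} - 2 a_n] / ((n+1)(n+2)).

Check with a_0 = 2, a_1 = -2 (apply the recurrence for n = 0, 1, 2, 3): a_0 = 2, a_1 = -2, a_2 = -5, a_3 = -13/3, a_4 = -29/12, a_5 = -61/60.

a_(n+2) = [3 (n+1) a_(n+1) - 2 a_n] / ((n+1)(n+2)); check: a_0 = 2, a_1 = -2, a_2 = -5, a_3 = -13/3, a_4 = -29/12, a_5 = -61/60


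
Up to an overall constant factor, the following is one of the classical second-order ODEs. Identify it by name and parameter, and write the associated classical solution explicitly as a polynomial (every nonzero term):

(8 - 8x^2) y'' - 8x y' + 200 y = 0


All three coefficients share the factor 8; dividing through by 8 gives  (1 - x^2) y'' - x y' + 25 y = 0.
This matches the Chebyshev equation (1 - x^2) y'' - x y' + n^2 y = 0 (note the -x y' term, not -2x y') with n^2 = 25, so n = 5; the polynomial solution is T_5(x).
With y = sum_k a_k x^k, matching x^k gives (k+2)(k+1) a_{k+2} = (k^2 - n^2) a_k = (k - 5)(k + 5) a_k. The right side vanishes at k = 5, so the series with the parity of 5 terminates at degree 5.
Standard normalization: leading coefficient of T_n is 2^(n-1), so a_5 = 2^4 = 16. Work downward with a_k = (k+1)(k+2) a_{k+2} / ((k - 5)(k + 5)):
  a_3 = (4)(5)(16) / ((3 - 5)(3 + 5)) = 320/(-16) = -20
  a_1 = (2)(3)(-20) / ((1 - 5)(1 + 5)) = -120/(-24) = 5
Hence T_5(x) = 16 x^5 - 20 x^3 + 5 x.

T_5(x); series = 16 x^5 - 20 x^3 + 5 x


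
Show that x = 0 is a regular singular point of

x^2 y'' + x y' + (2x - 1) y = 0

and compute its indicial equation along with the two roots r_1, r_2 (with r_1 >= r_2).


Divide by x^2 to reach normal form y'' + P_1(x) y' + P_2(x) y = 0 with P_1(x) = 1/x and P_2(x) = 2/x - 1/x^2.
x = 0 is a singular point because the y'-coefficient 1/x has a pole at x = 0 and the y-coefficient 2/x - 1/x^2 has a pole at x = 0.
It is a regular singular point because x P_1(x) = p(x) = 1 and x^2 P_2(x) = q(x) = 2x - 1 are polynomials, hence analytic at x = 0.
p(0) = 1,  q(0) = -1.
Indicial equation: r(r-1) + p(0) r + q(0) = 0, i.e. r^2 + (p(0) - 1) r + q(0) = 0, i.e. r^2 - 1 = 0.
Discriminant: (0)^2 - 4(-1) = 4, so r = (0 ± 2)/2.
Solving: r_1 = 1, r_2 = -1.

indicial: r^2 - 1 = 0; roots r_1 = 1, r_2 = -1


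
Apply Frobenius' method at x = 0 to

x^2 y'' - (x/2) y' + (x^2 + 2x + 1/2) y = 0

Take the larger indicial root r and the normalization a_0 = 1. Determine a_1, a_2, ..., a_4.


Write in Frobenius form y'' + (p(x)/x) y' + (q(x)/x^2) y = 0:
  p(x) = -1/2,  q(x) = x^2 + 2x + 1/2.
Indicial equation: r(r-1) + (-1/2) r + (1/2) = 0 -> roots r_1 = 1, r_2 = 1/2.
Take r = r_1 = 1. Let y(x) = x^r sum_{n>=0} a_n x^n with a_0 = 1.
Substitute y = x^r sum a_n x^n and match x^{r+n}. The recurrence is
  D(n) a_n + 2 a_{n-1} + 1 a_{n-2} = 0,  where D(n) = (r+n)(r+n-1) + (-1/2)(r+n) + (1/2).
  a_n = [-2 a_{n-1} - 1 a_{n-2}] / D(n).
Since the indicial polynomial factors as (r - r_1)(r - r_2), D(n) = (r_1 + n - r_1)(r_1 + n - r_2) = n(n + 1/2).
Evaluating step by step (a_0 = 1):
  n = 1: D(1) = 1(1 + 1/2) = 3/2; numerator = -2(1) = -2; a_1 = (-2)/(3/2) = -4/3
  n = 2: D(2) = 2(2 + 1/2) = 5; numerator = -2(-4/3) - 1(1) = 5/3; a_2 = (5/3)/(5) = 1/3
  n = 3: D(3) = 3(3 + 1/2) = 21/2; numerator = -2(1/3) - 1(-4/3) = 2/3; a_3 = (2/3)/(21/2) = 4/63
  n = 4: D(4) = 4(4 + 1/2) = 18; numerator = -2(4/63) - 1(1/3) = -29/63; a_4 = (-29/63)/(18) = -29/1134

r = 1; a_0 = 1; a_1 = -4/3; a_2 = 1/3; a_3 = 4/63; a_4 = -29/1134


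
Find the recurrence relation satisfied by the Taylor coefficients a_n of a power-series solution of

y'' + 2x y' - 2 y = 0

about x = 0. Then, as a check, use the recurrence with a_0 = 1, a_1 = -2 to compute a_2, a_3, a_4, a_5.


Substitute y = sum_n a_n x^n.
y''(x) has coefficient (n+2)(n+1) a_{n+2} at x^n;
2 x y'(x) has coefficient 2 n a_n at x^n (shift);
-2 y(x) has coefficient -2 a_n at x^n.
Matching x^n: (n+2)(n+1) a_{n+2} + (2n - 2) a_n = 0.
Thus a_{n+2} = (-2n + 2) / ((n+1)(n+2)) * a_n.

Check with a_0 = 1, a_1 = -2 (apply the recurrence for n = 0, 1, 2, 3): a_0 = 1, a_1 = -2, a_2 = 1, a_3 = 0, a_4 = -1/6, a_5 = 0.

a_(n+2) = (-2n + 2) / ((n+1)(n+2)) * a_n; check: a_0 = 1, a_1 = -2, a_2 = 1, a_3 = 0, a_4 = -1/6, a_5 = 0


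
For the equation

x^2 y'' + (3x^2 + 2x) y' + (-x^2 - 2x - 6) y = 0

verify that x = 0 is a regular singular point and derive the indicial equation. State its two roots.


Divide by x^2 to reach normal form y'' + P_1(x) y' + P_2(x) y = 0 with P_1(x) = 3 + 2/x and P_2(x) = -1 - 2/x - 6/x^2.
x = 0 is a singular point because the y'-coefficient 3 + 2/x has a pole at x = 0 and the y-coefficient -1 - 2/x - 6/x^2 has a pole at x = 0.
It is a regular singular point because x P_1(x) = p(x) = 3x + 2 and x^2 P_2(x) = q(x) = -x^2 - 2x - 6 are polynomials, hence analytic at x = 0.
p(0) = 2,  q(0) = -6.
Indicial equation: r(r-1) + p(0) r + q(0) = 0, i.e. r^2 + (p(0) - 1) r + q(0) = 0, i.e. r^2 + 1 r - 6 = 0.
Discriminant: (1)^2 - 4(-6) = 25, so r = (-1 ± 5)/2.
Solving: r_1 = 2, r_2 = -3.

indicial: r^2 + 1 r - 6 = 0; roots r_1 = 2, r_2 = -3


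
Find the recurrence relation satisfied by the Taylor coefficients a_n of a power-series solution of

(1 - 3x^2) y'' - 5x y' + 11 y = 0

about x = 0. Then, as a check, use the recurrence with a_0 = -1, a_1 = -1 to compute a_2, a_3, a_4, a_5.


Substitute y = sum_n a_n x^n.
(1 - 3 x^2) y'' contributes (n+2)(n+1) a_{n+2} - 3 n(n-1) a_n at x^n.
-5 x y'(x) contributes -5 n a_n at x^n.
11 y(x) contributes 11 a_n at x^n.
Matching x^n: (n+2)(n+1) a_{n+2} + (-3 n(n-1) - 5 n + 11) a_n = 0.
Thus a_{n+2} = (3 n(n-1) + 5 n - 11) / ((n+1)(n+2)) * a_n.

Check with a_0 = -1, a_1 = -1 (apply the recurrence for n = 0, 1, 2, 3): a_0 = -1, a_1 = -1, a_2 = 11/2, a_3 = 1, a_4 = 55/24, a_5 = 11/10.

a_(n+2) = (3 n(n-1) + 5 n - 11) / ((n+1)(n+2)) * a_n; check: a_0 = -1, a_1 = -1, a_2 = 11/2, a_3 = 1, a_4 = 55/24, a_5 = 11/10


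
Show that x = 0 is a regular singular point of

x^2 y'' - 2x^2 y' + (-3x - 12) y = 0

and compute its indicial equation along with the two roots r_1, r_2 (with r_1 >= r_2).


Divide by x^2 to reach normal form y'' + P_1(x) y' + P_2(x) y = 0 with P_1(x) = -2 and P_2(x) = -3/x - 12/x^2.
x = 0 is a singular point because the y-coefficient -3/x - 12/x^2 has a pole at x = 0.
It is a regular singular point because x P_1(x) = p(x) = -2x and x^2 P_2(x) = q(x) = -3x - 12 are polynomials, hence analytic at x = 0.
p(0) = 0,  q(0) = -12.
Indicial equation: r(r-1) + p(0) r + q(0) = 0, i.e. r^2 + (p(0) - 1) r + q(0) = 0, i.e. r^2 - 1 r - 12 = 0.
Discriminant: (-1)^2 - 4(-12) = 49, so r = (1 ± 7)/2.
Solving: r_1 = 4, r_2 = -3.

indicial: r^2 - 1 r - 12 = 0; roots r_1 = 4, r_2 = -3


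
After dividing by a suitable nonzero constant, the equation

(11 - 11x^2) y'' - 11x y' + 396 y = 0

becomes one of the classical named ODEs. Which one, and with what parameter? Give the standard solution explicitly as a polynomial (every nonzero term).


All three coefficients share the factor 11; dividing through by 11 gives  (1 - x^2) y'' - x y' + 36 y = 0.
This matches the Chebyshev equation (1 - x^2) y'' - x y' + n^2 y = 0 (note the -x y' term, not -2x y') with n^2 = 36, so n = 6; the polynomial solution is T_6(x).
With y = sum_k a_k x^k, matching x^k gives (k+2)(k+1) a_{k+2} = (k^2 - n^2) a_k = (k - 6)(k + 6) a_k. The right side vanishes at k = 6, so the series with the parity of 6 terminates at degree 6.
Standard normalization: leading coefficient of T_n is 2^(n-1), so a_6 = 2^5 = 32. Work downward with a_k = (k+1)(k+2) a_{k+2} / ((k - 6)(k + 6)):
  a_4 = (5)(6)(32) / ((4 - 6)(4 + 6)) = 960/(-20) = -48
  a_2 = (3)(4)(-48) / ((2 - 6)(2 + 6)) = -576/(-32) = 18
  a_0 = (1)(2)(18) / ((0 - 6)(0 + 6)) = 36/(-36) = -1
Hence T_6(x) = 32 x^6 - 48 x^4 + 18 x^2 - 1.

T_6(x); series = 32 x^6 - 48 x^4 + 18 x^2 - 1


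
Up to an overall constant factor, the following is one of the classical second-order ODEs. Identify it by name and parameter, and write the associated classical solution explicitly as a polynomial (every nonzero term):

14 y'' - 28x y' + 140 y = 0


All three coefficients share the factor 14; dividing through by 14 gives  y'' - 2x y' + 10 y = 0.
This matches the Hermite equation y'' - 2x y' + 2n y = 0 with 2n = 10, so n = 5; the polynomial solution is H_5(x).
With y = sum_k a_k x^k, matching x^k gives (k+2)(k+1) a_{k+2} = 2(k - n) a_k = 2(k - 5) a_k. The right side vanishes at k = 5, so the series with the parity of 5 terminates at degree 5.
Standard normalization: leading coefficient of H_n is 2^n, so a_5 = 2^5 = 32. Work downward with a_k = (k+1)(k+2) a_{k+2} / (2(k - n)):
  a_3 = (4)(5)(32) / (2(3 - 5)) = 640/(-4) = -160
  a_1 = (2)(3)(-160) / (2(1 - 5)) = -960/(-8) = 120
Hence H_5(x) = 32 x^5 - 160 x^3 + 120 x.

H_5(x); series = 32 x^5 - 160 x^3 + 120 x


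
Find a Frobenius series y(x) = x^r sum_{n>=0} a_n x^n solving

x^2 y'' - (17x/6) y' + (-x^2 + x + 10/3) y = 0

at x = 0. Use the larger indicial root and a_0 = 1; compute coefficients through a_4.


Write in Frobenius form y'' + (p(x)/x) y' + (q(x)/x^2) y = 0:
  p(x) = -17/6,  q(x) = -x^2 + x + 10/3.
Indicial equation: r(r-1) + (-17/6) r + (10/3) = 0 -> roots r_1 = 5/2, r_2 = 4/3.
Take r = r_1 = 5/2. Let y(x) = x^r sum_{n>=0} a_n x^n with a_0 = 1.
Substitute y = x^r sum a_n x^n and match x^{r+n}. The recurrence is
  D(n) a_n + 1 a_{n-1} - 1 a_{n-2} = 0,  where D(n) = (r+n)(r+n-1) + (-17/6)(r+n) + (10/3).
  a_n = [-1 a_{n-1} + 1 a_{n-2}] / D(n).
Since the indicial polynomial factors as (r - r_1)(r - r_2), D(n) = (r_1 + n - r_1)(r_1 + n - r_2) = n(n + 7/6).
Evaluating step by step (a_0 = 1):
  n = 1: D(1) = 1(1 + 7/6) = 13/6; numerator = -1(1) = -1; a_1 = (-1)/(13/6) = -6/13
  n = 2: D(2) = 2(2 + 7/6) = 19/3; numerator = -1(-6/13) + 1(1) = 19/13; a_2 = (19/13)/(19/3) = 3/13
  n = 3: D(3) = 3(3 + 7/6) = 25/2; numerator = -1(3/13) + 1(-6/13) = -9/13; a_3 = (-9/13)/(25/2) = -18/325
  n = 4: D(4) = 4(4 + 7/6) = 62/3; numerator = -1(-18/325) + 1(3/13) = 93/325; a_4 = (93/325)/(62/3) = 9/650

r = 5/2; a_0 = 1; a_1 = -6/13; a_2 = 3/13; a_3 = -18/325; a_4 = 9/650


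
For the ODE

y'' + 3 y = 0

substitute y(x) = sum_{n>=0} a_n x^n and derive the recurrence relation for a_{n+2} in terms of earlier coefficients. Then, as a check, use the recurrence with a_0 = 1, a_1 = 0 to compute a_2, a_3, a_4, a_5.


Substitute y = sum_n a_n x^n into y'' + (const) y = 0.
y''(x) = sum_{n>=0} (n+2)(n+1) a_{n+2} x^n.
The ODE becomes sum_n [(n+2)(n+1) a_{n+2} + 3 a_n] x^n = 0.
Setting each coefficient to zero gives the recurrence:
  (n+2)(n+1) a_{n+2} + 3 a_n = 0,
  a_{n+2} = -3 / ((n+1)(n+2)) a_n.

Check with a_0 = 1, a_1 = 0 (apply the recurrence for n = 0, 1, 2, 3): a_0 = 1, a_1 = 0, a_2 = -3/2, a_3 = 0, a_4 = 3/8, a_5 = 0.

a_{n+2} = -3/((n+1)(n+2)) * a_n; check: a_0 = 1, a_1 = 0, a_2 = -3/2, a_3 = 0, a_4 = 3/8, a_5 = 0


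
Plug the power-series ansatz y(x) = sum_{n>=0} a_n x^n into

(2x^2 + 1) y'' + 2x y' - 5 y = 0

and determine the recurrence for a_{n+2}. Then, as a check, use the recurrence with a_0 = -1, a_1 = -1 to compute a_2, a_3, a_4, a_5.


Substitute y = sum_n a_n x^n.
(1 + 2 x^2) y'' contributes (n+2)(n+1) a_{n+2} + 2 n(n-1) a_n at x^n.
2 x y'(x) contributes 2 n a_n at x^n.
-5 y(x) contributes -5 a_n at x^n.
Matching x^n: (n+2)(n+1) a_{n+2} + (2 n(n-1) + 2 n - 5) a_n = 0.
Thus a_{n+2} = (-2 n(n-1) - 2 n + 5) / ((n+1)(n+2)) * a_n.

Check with a_0 = -1, a_1 = -1 (apply the recurrence for n = 0, 1, 2, 3): a_0 = -1, a_1 = -1, a_2 = -5/2, a_3 = -1/2, a_4 = 5/8, a_5 = 13/40.

a_(n+2) = (-2 n(n-1) - 2 n + 5) / ((n+1)(n+2)) * a_n; check: a_0 = -1, a_1 = -1, a_2 = -5/2, a_3 = -1/2, a_4 = 5/8, a_5 = 13/40


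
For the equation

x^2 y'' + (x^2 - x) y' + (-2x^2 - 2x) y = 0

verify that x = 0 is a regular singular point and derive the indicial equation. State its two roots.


Divide by x^2 to reach normal form y'' + P_1(x) y' + P_2(x) y = 0 with P_1(x) = 1 - 1/x and P_2(x) = -2 - 2/x.
x = 0 is a singular point because the y'-coefficient 1 - 1/x has a pole at x = 0 and the y-coefficient -2 - 2/x has a pole at x = 0.
It is a regular singular point because x P_1(x) = p(x) = x - 1 and x^2 P_2(x) = q(x) = -2x^2 - 2x are polynomials, hence analytic at x = 0.
p(0) = -1,  q(0) = 0.
Indicial equation: r(r-1) + p(0) r + q(0) = 0, i.e. r^2 + (p(0) - 1) r + q(0) = 0, i.e. r^2 - 2 r = 0.
Discriminant: (-2)^2 - 4(0) = 4, so r = (2 ± 2)/2.
Solving: r_1 = 2, r_2 = 0.

indicial: r^2 - 2 r = 0; roots r_1 = 2, r_2 = 0


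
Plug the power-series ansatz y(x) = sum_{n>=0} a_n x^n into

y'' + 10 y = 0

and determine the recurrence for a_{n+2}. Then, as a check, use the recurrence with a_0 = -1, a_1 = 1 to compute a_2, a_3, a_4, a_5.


Substitute y = sum_n a_n x^n into y'' + (const) y = 0.
y''(x) = sum_{n>=0} (n+2)(n+1) a_{n+2} x^n.
The ODE becomes sum_n [(n+2)(n+1) a_{n+2} + 10 a_n] x^n = 0.
Setting each coefficient to zero gives the recurrence:
  (n+2)(n+1) a_{n+2} + 10 a_n = 0,
  a_{n+2} = -10 / ((n+1)(n+2)) a_n.

Check with a_0 = -1, a_1 = 1 (apply the recurrence for n = 0, 1, 2, 3): a_0 = -1, a_1 = 1, a_2 = 5, a_3 = -5/3, a_4 = -25/6, a_5 = 5/6.

a_{n+2} = -10/((n+1)(n+2)) * a_n; check: a_0 = -1, a_1 = 1, a_2 = 5, a_3 = -5/3, a_4 = -25/6, a_5 = 5/6


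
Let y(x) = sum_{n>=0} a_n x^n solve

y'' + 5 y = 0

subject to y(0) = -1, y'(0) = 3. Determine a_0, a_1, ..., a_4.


Ansatz: y(x) = sum_{n>=0} a_n x^n, so y'(x) = sum_{n>=1} n a_n x^(n-1) and y''(x) = sum_{n>=2} n(n-1) a_n x^(n-2).
Substitute into P(x) y'' + Q(x) y' + R(x) y = 0 with P(x) = 1, Q(x) = 0, R(x) = 5, and match powers of x.
Initial conditions: a_0 = -1, a_1 = 3.
Setting the coefficient of each power of x to zero and solving order by order (substituting the coefficients already found):
  x^0: 2 a_2 + 5 a_0 = 0  ->  2 a_2 = -5 a_0 = 5  ->  a_2 = 5/2
  x^1: 6 a_3 + 5 a_1 = 0  ->  6 a_3 = -5 a_1 = -15  ->  a_3 = -5/2
  x^2: 12 a_4 + 5 a_2 = 0  ->  12 a_4 = -5 a_2 = -25/2  ->  a_4 = -25/24
Truncated series: y(x) = -1 + 3 x + (5/2) x^2 - (5/2) x^3 - (25/24) x^4 + O(x^5).

a_0 = -1; a_1 = 3; a_2 = 5/2; a_3 = -5/2; a_4 = -25/24


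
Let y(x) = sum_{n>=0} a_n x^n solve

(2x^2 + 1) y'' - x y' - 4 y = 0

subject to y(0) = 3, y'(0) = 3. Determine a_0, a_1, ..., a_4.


Ansatz: y(x) = sum_{n>=0} a_n x^n, so y'(x) = sum_{n>=1} n a_n x^(n-1) and y''(x) = sum_{n>=2} n(n-1) a_n x^(n-2).
Substitute into P(x) y'' + Q(x) y' + R(x) y = 0 with P(x) = 2x^2 + 1, Q(x) = -x, R(x) = -4, and match powers of x.
Initial conditions: a_0 = 3, a_1 = 3.
Setting the coefficient of each power of x to zero and solving order by order (substituting the coefficients already found):
  x^0: 2 a_2 - 4 a_0 = 0  ->  2 a_2 = 4 a_0 = 12  ->  a_2 = 6
  x^1: 6 a_3 - 5 a_1 = 0  ->  6 a_3 = 5 a_1 = 15  ->  a_3 = 5/2
  x^2: 12 a_4 - 2 a_2 = 0  ->  12 a_4 = 2 a_2 = 12  ->  a_4 = 1
Truncated series: y(x) = 3 + 3 x + 6 x^2 + (5/2) x^3 + x^4 + O(x^5).

a_0 = 3; a_1 = 3; a_2 = 6; a_3 = 5/2; a_4 = 1


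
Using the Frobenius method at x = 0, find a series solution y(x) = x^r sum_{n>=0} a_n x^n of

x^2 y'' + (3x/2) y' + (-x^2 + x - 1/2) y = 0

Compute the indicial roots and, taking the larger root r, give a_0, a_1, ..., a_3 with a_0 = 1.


Write in Frobenius form y'' + (p(x)/x) y' + (q(x)/x^2) y = 0:
  p(x) = 3/2,  q(x) = -x^2 + x - 1/2.
Indicial equation: r(r-1) + (3/2) r + (-1/2) = 0 -> roots r_1 = 1/2, r_2 = -1.
Take r = r_1 = 1/2. Let y(x) = x^r sum_{n>=0} a_n x^n with a_0 = 1.
Substitute y = x^r sum a_n x^n and match x^{r+n}. The recurrence is
  D(n) a_n + 1 a_{n-1} - 1 a_{n-2} = 0,  where D(n) = (r+n)(r+n-1) + (3/2)(r+n) + (-1/2).
  a_n = [-1 a_{n-1} + 1 a_{n-2}] / D(n).
Since the indicial polynomial factors as (r - r_1)(r - r_2), D(n) = (r_1 + n - r_1)(r_1 + n - r_2) = n(n + 3/2).
Evaluating step by step (a_0 = 1):
  n = 1: D(1) = 1(1 + 3/2) = 5/2; numerator = -1(1) = -1; a_1 = (-1)/(5/2) = -2/5
  n = 2: D(2) = 2(2 + 3/2) = 7; numerator = -1(-2/5) + 1(1) = 7/5; a_2 = (7/5)/(7) = 1/5
  n = 3: D(3) = 3(3 + 3/2) = 27/2; numerator = -1(1/5) + 1(-2/5) = -3/5; a_3 = (-3/5)/(27/2) = -2/45

r = 1/2; a_0 = 1; a_1 = -2/5; a_2 = 1/5; a_3 = -2/45


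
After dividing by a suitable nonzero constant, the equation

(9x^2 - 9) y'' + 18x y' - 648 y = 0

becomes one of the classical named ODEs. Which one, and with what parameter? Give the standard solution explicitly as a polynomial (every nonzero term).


All three coefficients share the factor -9; dividing through by -9 gives  (1 - x^2) y'' - 2x y' + 72 y = 0.
This matches the Legendre equation (1 - x^2) y'' - 2x y' + n(n+1) y = 0 (note the -2x y' term) with n(n+1) = 72, so n = 8; the polynomial solution is P_8(x).
With y = sum_k a_k x^k, matching x^k gives (k+2)(k+1) a_{k+2} = [k(k+1) - n(n+1)] a_k = (k - 8)(k + 9) a_k. The right side vanishes at k = 8, so the series with the parity of 8 terminates at degree 8.
Standard normalization (P_n(1) = 1): leading coefficient (2n)!/(2^n (n!)^2) = 20922789888000/(256*1625702400) = 6435/128, so a_8 = 6435/128. Work downward with a_k = (k+1)(k+2) a_{k+2} / ((k - 8)(k + 9)):
  a_6 = (7)(8)(6435/128) / ((6 - 8)(6 + 9)) = (45045/16)/(-30) = -3003/32
  a_4 = (5)(6)(-3003/32) / ((4 - 8)(4 + 9)) = (-45045/16)/(-52) = 3465/64
  a_2 = (3)(4)(3465/64) / ((2 - 8)(2 + 9)) = (10395/16)/(-66) = -315/32
  a_0 = (1)(2)(-315/32) / ((0 - 8)(0 + 9)) = (-315/16)/(-72) = 35/128
Hence P_8(x) = 6435 x^8/128 - 3003 x^6/32 + 3465 x^4/64 - 315 x^2/32 + 35/128.

P_8(x); series = 6435 x^8/128 - 3003 x^6/32 + 3465 x^4/64 - 315 x^2/32 + 35/128


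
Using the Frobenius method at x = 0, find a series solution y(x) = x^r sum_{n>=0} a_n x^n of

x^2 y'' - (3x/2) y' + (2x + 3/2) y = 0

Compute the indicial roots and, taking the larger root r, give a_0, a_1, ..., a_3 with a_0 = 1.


Write in Frobenius form y'' + (p(x)/x) y' + (q(x)/x^2) y = 0:
  p(x) = -3/2,  q(x) = 2x + 3/2.
Indicial equation: r(r-1) + (-3/2) r + (3/2) = 0 -> roots r_1 = 3/2, r_2 = 1.
Take r = r_1 = 3/2. Let y(x) = x^r sum_{n>=0} a_n x^n with a_0 = 1.
Substitute y = x^r sum a_n x^n and match x^{r+n}. The recurrence is
  D(n) a_n + 2 a_{n-1} = 0,  where D(n) = (r+n)(r+n-1) + (-3/2)(r+n) + (3/2).
  a_n = -2 / D(n) * a_{n-1}.
Since the indicial polynomial factors as (r - r_1)(r - r_2), D(n) = (r_1 + n - r_1)(r_1 + n - r_2) = n(n + 1/2).
Evaluating step by step (a_0 = 1):
  n = 1: D(1) = 1(1 + 1/2) = 3/2; numerator = -2(1) = -2; a_1 = (-2)/(3/2) = -4/3
  n = 2: D(2) = 2(2 + 1/2) = 5; numerator = -2(-4/3) = 8/3; a_2 = (8/3)/(5) = 8/15
  n = 3: D(3) = 3(3 + 1/2) = 21/2; numerator = -2(8/15) = -16/15; a_3 = (-16/15)/(21/2) = -32/315

r = 3/2; a_0 = 1; a_1 = -4/3; a_2 = 8/15; a_3 = -32/315


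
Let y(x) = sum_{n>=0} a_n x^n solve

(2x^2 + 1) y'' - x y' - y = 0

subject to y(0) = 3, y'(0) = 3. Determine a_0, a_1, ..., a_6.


Ansatz: y(x) = sum_{n>=0} a_n x^n, so y'(x) = sum_{n>=1} n a_n x^(n-1) and y''(x) = sum_{n>=2} n(n-1) a_n x^(n-2).
Substitute into P(x) y'' + Q(x) y' + R(x) y = 0 with P(x) = 2x^2 + 1, Q(x) = -x, R(x) = -1, and match powers of x.
Initial conditions: a_0 = 3, a_1 = 3.
Setting the coefficient of each power of x to zero and solving order by order (substituting the coefficients already found):
  x^0: 2 a_2 - a_0 = 0  ->  2 a_2 = a_0 = 3  ->  a_2 = 3/2
  x^1: 6 a_3 - 2 a_1 = 0  ->  6 a_3 = 2 a_1 = 6  ->  a_3 = 1
  x^2: 12 a_4 + a_2 = 0  ->  12 a_4 = -a_2 = -3/2  ->  a_4 = -1/8
  x^3: 20 a_5 + 8 a_3 = 0  ->  20 a_5 = -8 a_3 = -8  ->  a_5 = -2/5
  x^4: 30 a_6 + 19 a_4 = 0  ->  30 a_6 = -19 a_4 = 19/8  ->  a_6 = 19/240
Truncated series: y(x) = 3 + 3 x + (3/2) x^2 + x^3 - (1/8) x^4 - (2/5) x^5 + (19/240) x^6 + O(x^7).

a_0 = 3; a_1 = 3; a_2 = 3/2; a_3 = 1; a_4 = -1/8; a_5 = -2/5; a_6 = 19/240


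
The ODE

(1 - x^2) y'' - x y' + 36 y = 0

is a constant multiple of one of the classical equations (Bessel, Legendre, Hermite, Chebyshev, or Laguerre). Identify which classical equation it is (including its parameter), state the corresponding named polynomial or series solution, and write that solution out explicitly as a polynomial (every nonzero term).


The equation is already in a standard form:  (1 - x^2) y'' - x y' + 36 y = 0.
This matches the Chebyshev equation (1 - x^2) y'' - x y' + n^2 y = 0 (note the -x y' term, not -2x y') with n^2 = 36, so n = 6; the polynomial solution is T_6(x).
With y = sum_k a_k x^k, matching x^k gives (k+2)(k+1) a_{k+2} = (k^2 - n^2) a_k = (k - 6)(k + 6) a_k. The right side vanishes at k = 6, so the series with the parity of 6 terminates at degree 6.
Standard normalization: leading coefficient of T_n is 2^(n-1), so a_6 = 2^5 = 32. Work downward with a_k = (k+1)(k+2) a_{k+2} / ((k - 6)(k + 6)):
  a_4 = (5)(6)(32) / ((4 - 6)(4 + 6)) = 960/(-20) = -48
  a_2 = (3)(4)(-48) / ((2 - 6)(2 + 6)) = -576/(-32) = 18
  a_0 = (1)(2)(18) / ((0 - 6)(0 + 6)) = 36/(-36) = -1
Hence T_6(x) = 32 x^6 - 48 x^4 + 18 x^2 - 1.

T_6(x); series = 32 x^6 - 48 x^4 + 18 x^2 - 1


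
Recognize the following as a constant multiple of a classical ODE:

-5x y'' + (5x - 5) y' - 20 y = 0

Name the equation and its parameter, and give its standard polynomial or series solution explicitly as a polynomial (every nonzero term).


All three coefficients share the factor -5; dividing through by -5 gives  x y'' + (1 - x) y' + 4 y = 0.
This matches the Laguerre equation x y'' + (1 - x) y' + n y = 0 with n = 4; the polynomial solution is L_4(x).
With y = sum_k a_k x^k, matching x^k gives (k+1)k a_{k+1} + (k+1) a_{k+1} - k a_k + n a_k = 0, i.e. (k+1)^2 a_{k+1} = (k - n) a_k = (k - 4) a_k. The right side vanishes at k = 4, so the series terminates at degree 4.
Standard normalization L_n(0) = 1 gives a_0 = 1. Work upward with a_{k+1} = (k - 4) a_k / (k+1)^2:
  a_1 = (0 - 4)(1) / 1^2 = -4/1 = -4
  a_2 = (1 - 4)(-4) / 2^2 = 12/4 = 3
  a_3 = (2 - 4)(3) / 3^2 = -6/9 = -2/3
  a_4 = (3 - 4)(-2/3) / 4^2 = (2/3)/16 = 1/24
Hence L_4(x) = x^4/24 - 2 x^3/3 + 3 x^2 - 4 x + 1.

L_4(x); series = x^4/24 - 2 x^3/3 + 3 x^2 - 4 x + 1


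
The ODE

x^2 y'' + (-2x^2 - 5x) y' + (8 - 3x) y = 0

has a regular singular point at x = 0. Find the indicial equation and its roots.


Divide by x^2 to reach normal form y'' + P_1(x) y' + P_2(x) y = 0 with P_1(x) = -2 - 5/x and P_2(x) = -3/x + 8/x^2.
x = 0 is a singular point because the y'-coefficient -2 - 5/x has a pole at x = 0 and the y-coefficient -3/x + 8/x^2 has a pole at x = 0.
It is a regular singular point because x P_1(x) = p(x) = -2x - 5 and x^2 P_2(x) = q(x) = 8 - 3x are polynomials, hence analytic at x = 0.
p(0) = -5,  q(0) = 8.
Indicial equation: r(r-1) + p(0) r + q(0) = 0, i.e. r^2 + (p(0) - 1) r + q(0) = 0, i.e. r^2 - 6 r + 8 = 0.
Discriminant: (-6)^2 - 4(8) = 4, so r = (6 ± 2)/2.
Solving: r_1 = 4, r_2 = 2.

indicial: r^2 - 6 r + 8 = 0; roots r_1 = 4, r_2 = 2


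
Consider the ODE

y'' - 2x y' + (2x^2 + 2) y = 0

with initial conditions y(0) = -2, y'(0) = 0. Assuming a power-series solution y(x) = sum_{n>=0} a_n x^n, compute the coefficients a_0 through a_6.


Ansatz: y(x) = sum_{n>=0} a_n x^n, so y'(x) = sum_{n>=1} n a_n x^(n-1) and y''(x) = sum_{n>=2} n(n-1) a_n x^(n-2).
Substitute into P(x) y'' + Q(x) y' + R(x) y = 0 with P(x) = 1, Q(x) = -2x, R(x) = 2x^2 + 2, and match powers of x.
Initial conditions: a_0 = -2, a_1 = 0.
Setting the coefficient of each power of x to zero and solving order by order (substituting the coefficients already found):
  x^0: 2 a_2 + 2 a_0 = 0  ->  2 a_2 = -2 a_0 = 4  ->  a_2 = 2
  x^1: 6 a_3 = 0  ->  a_3 = 0
  x^2: 12 a_4 - 2 a_2 + 2 a_0 = 0  ->  12 a_4 = 2 a_2 - 2 a_0 = 8  ->  a_4 = 2/3
  x^3: 20 a_5 - 4 a_3 + 2 a_1 = 0  ->  20 a_5 = 4 a_3 - 2 a_1 = 0  ->  a_5 = 0
  x^4: 30 a_6 - 6 a_4 + 2 a_2 = 0  ->  30 a_6 = 6 a_4 - 2 a_2 = 0  ->  a_6 = 0
Truncated series: y(x) = -2 + 2 x^2 + (2/3) x^4 + O(x^7).

a_0 = -2; a_1 = 0; a_2 = 2; a_3 = 0; a_4 = 2/3; a_5 = 0; a_6 = 0


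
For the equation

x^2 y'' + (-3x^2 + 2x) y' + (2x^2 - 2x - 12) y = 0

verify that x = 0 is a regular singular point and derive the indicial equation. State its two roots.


Divide by x^2 to reach normal form y'' + P_1(x) y' + P_2(x) y = 0 with P_1(x) = -3 + 2/x and P_2(x) = 2 - 2/x - 12/x^2.
x = 0 is a singular point because the y'-coefficient -3 + 2/x has a pole at x = 0 and the y-coefficient 2 - 2/x - 12/x^2 has a pole at x = 0.
It is a regular singular point because x P_1(x) = p(x) = 2 - 3x and x^2 P_2(x) = q(x) = 2x^2 - 2x - 12 are polynomials, hence analytic at x = 0.
p(0) = 2,  q(0) = -12.
Indicial equation: r(r-1) + p(0) r + q(0) = 0, i.e. r^2 + (p(0) - 1) r + q(0) = 0, i.e. r^2 + 1 r - 12 = 0.
Discriminant: (1)^2 - 4(-12) = 49, so r = (-1 ± 7)/2.
Solving: r_1 = 3, r_2 = -4.

indicial: r^2 + 1 r - 12 = 0; roots r_1 = 3, r_2 = -4


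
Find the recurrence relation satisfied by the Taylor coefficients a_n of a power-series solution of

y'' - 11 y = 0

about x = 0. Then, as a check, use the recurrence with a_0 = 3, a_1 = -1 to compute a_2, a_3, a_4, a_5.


Substitute y = sum_n a_n x^n into y'' + (const) y = 0.
y''(x) = sum_{n>=0} (n+2)(n+1) a_{n+2} x^n.
The ODE becomes sum_n [(n+2)(n+1) a_{n+2} - 11 a_n] x^n = 0.
Setting each coefficient to zero gives the recurrence:
  (n+2)(n+1) a_{n+2} - 11 a_n = 0,
  a_{n+2} = 11 / ((n+1)(n+2)) a_n.

Check with a_0 = 3, a_1 = -1 (apply the recurrence for n = 0, 1, 2, 3): a_0 = 3, a_1 = -1, a_2 = 33/2, a_3 = -11/6, a_4 = 121/8, a_5 = -121/120.

a_{n+2} = 11/((n+1)(n+2)) * a_n; check: a_0 = 3, a_1 = -1, a_2 = 33/2, a_3 = -11/6, a_4 = 121/8, a_5 = -121/120


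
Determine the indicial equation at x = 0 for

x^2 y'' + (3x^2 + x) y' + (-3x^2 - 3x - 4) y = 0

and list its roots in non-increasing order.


Divide by x^2 to reach normal form y'' + P_1(x) y' + P_2(x) y = 0 with P_1(x) = 3 + 1/x and P_2(x) = -3 - 3/x - 4/x^2.
x = 0 is a singular point because the y'-coefficient 3 + 1/x has a pole at x = 0 and the y-coefficient -3 - 3/x - 4/x^2 has a pole at x = 0.
It is a regular singular point because x P_1(x) = p(x) = 3x + 1 and x^2 P_2(x) = q(x) = -3x^2 - 3x - 4 are polynomials, hence analytic at x = 0.
p(0) = 1,  q(0) = -4.
Indicial equation: r(r-1) + p(0) r + q(0) = 0, i.e. r^2 + (p(0) - 1) r + q(0) = 0, i.e. r^2 - 4 = 0.
Discriminant: (0)^2 - 4(-4) = 16, so r = (0 ± 4)/2.
Solving: r_1 = 2, r_2 = -2.

indicial: r^2 - 4 = 0; roots r_1 = 2, r_2 = -2


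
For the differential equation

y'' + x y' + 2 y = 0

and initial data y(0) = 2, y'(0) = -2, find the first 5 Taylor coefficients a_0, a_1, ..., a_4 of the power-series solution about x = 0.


Ansatz: y(x) = sum_{n>=0} a_n x^n, so y'(x) = sum_{n>=1} n a_n x^(n-1) and y''(x) = sum_{n>=2} n(n-1) a_n x^(n-2).
Substitute into P(x) y'' + Q(x) y' + R(x) y = 0 with P(x) = 1, Q(x) = x, R(x) = 2, and match powers of x.
Initial conditions: a_0 = 2, a_1 = -2.
Setting the coefficient of each power of x to zero and solving order by order (substituting the coefficients already found):
  x^0: 2 a_2 + 2 a_0 = 0  ->  2 a_2 = -2 a_0 = -4  ->  a_2 = -2
  x^1: 6 a_3 + 3 a_1 = 0  ->  6 a_3 = -3 a_1 = 6  ->  a_3 = 1
  x^2: 12 a_4 + 4 a_2 = 0  ->  12 a_4 = -4 a_2 = 8  ->  a_4 = 2/3
Truncated series: y(x) = 2 - 2 x - 2 x^2 + x^3 + (2/3) x^4 + O(x^5).

a_0 = 2; a_1 = -2; a_2 = -2; a_3 = 1; a_4 = 2/3


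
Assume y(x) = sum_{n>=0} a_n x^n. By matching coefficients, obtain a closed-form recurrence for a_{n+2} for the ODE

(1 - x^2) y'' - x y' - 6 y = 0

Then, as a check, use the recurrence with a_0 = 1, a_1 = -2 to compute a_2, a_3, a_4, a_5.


Substitute y = sum_n a_n x^n.
(1 - 1 x^2) y'' contributes (n+2)(n+1) a_{n+2} - n(n-1) a_n at x^n.
-x y'(x) contributes -n a_n at x^n.
-6 y(x) contributes -6 a_n at x^n.
Matching x^n: (n+2)(n+1) a_{n+2} + (-n(n-1) - n - 6) a_n = 0.
Thus a_{n+2} = (n(n-1) + n + 6) / ((n+1)(n+2)) * a_n.

Check with a_0 = 1, a_1 = -2 (apply the recurrence for n = 0, 1, 2, 3): a_0 = 1, a_1 = -2, a_2 = 3, a_3 = -7/3, a_4 = 5/2, a_5 = -7/4.

a_(n+2) = (n(n-1) + n + 6) / ((n+1)(n+2)) * a_n; check: a_0 = 1, a_1 = -2, a_2 = 3, a_3 = -7/3, a_4 = 5/2, a_5 = -7/4


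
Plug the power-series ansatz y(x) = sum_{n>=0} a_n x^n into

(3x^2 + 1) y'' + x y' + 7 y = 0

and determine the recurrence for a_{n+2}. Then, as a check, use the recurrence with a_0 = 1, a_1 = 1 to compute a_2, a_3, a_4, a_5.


Substitute y = sum_n a_n x^n.
(1 + 3 x^2) y'' contributes (n+2)(n+1) a_{n+2} + 3 n(n-1) a_n at x^n.
x y'(x) contributes n a_n at x^n.
7 y(x) contributes 7 a_n at x^n.
Matching x^n: (n+2)(n+1) a_{n+2} + (3 n(n-1) + n + 7) a_n = 0.
Thus a_{n+2} = (-3 n(n-1) - n - 7) / ((n+1)(n+2)) * a_n.

Check with a_0 = 1, a_1 = 1 (apply the recurrence for n = 0, 1, 2, 3): a_0 = 1, a_1 = 1, a_2 = -7/2, a_3 = -4/3, a_4 = 35/8, a_5 = 28/15.

a_(n+2) = (-3 n(n-1) - n - 7) / ((n+1)(n+2)) * a_n; check: a_0 = 1, a_1 = 1, a_2 = -7/2, a_3 = -4/3, a_4 = 35/8, a_5 = 28/15


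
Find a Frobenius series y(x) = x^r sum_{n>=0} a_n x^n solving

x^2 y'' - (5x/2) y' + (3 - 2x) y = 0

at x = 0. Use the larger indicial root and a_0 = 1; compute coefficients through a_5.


Write in Frobenius form y'' + (p(x)/x) y' + (q(x)/x^2) y = 0:
  p(x) = -5/2,  q(x) = 3 - 2x.
Indicial equation: r(r-1) + (-5/2) r + (3) = 0 -> roots r_1 = 2, r_2 = 3/2.
Take r = r_1 = 2. Let y(x) = x^r sum_{n>=0} a_n x^n with a_0 = 1.
Substitute y = x^r sum a_n x^n and match x^{r+n}. The recurrence is
  D(n) a_n - 2 a_{n-1} = 0,  where D(n) = (r+n)(r+n-1) + (-5/2)(r+n) + (3).
  a_n = 2 / D(n) * a_{n-1}.
Since the indicial polynomial factors as (r - r_1)(r - r_2), D(n) = (r_1 + n - r_1)(r_1 + n - r_2) = n(n + 1/2).
Evaluating step by step (a_0 = 1):
  n = 1: D(1) = 1(1 + 1/2) = 3/2; numerator = 2(1) = 2; a_1 = (2)/(3/2) = 4/3
  n = 2: D(2) = 2(2 + 1/2) = 5; numerator = 2(4/3) = 8/3; a_2 = (8/3)/(5) = 8/15
  n = 3: D(3) = 3(3 + 1/2) = 21/2; numerator = 2(8/15) = 16/15; a_3 = (16/15)/(21/2) = 32/315
  n = 4: D(4) = 4(4 + 1/2) = 18; numerator = 2(32/315) = 64/315; a_4 = (64/315)/(18) = 32/2835
  n = 5: D(5) = 5(5 + 1/2) = 55/2; numerator = 2(32/2835) = 64/2835; a_5 = (64/2835)/(55/2) = 128/155925

r = 2; a_0 = 1; a_1 = 4/3; a_2 = 8/15; a_3 = 32/315; a_4 = 32/2835; a_5 = 128/155925


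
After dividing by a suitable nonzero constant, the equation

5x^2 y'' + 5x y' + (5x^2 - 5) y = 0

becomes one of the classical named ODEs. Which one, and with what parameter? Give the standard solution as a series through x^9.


All three coefficients share the factor 5; dividing through by 5 gives  x^2 y'' + x y' + (x^2 - 1) y = 0.
This matches the Bessel equation x^2 y'' + x y' + (x^2 - nu^2) y = 0 with nu^2 = 1, so nu = 1; the solution bounded at x = 0 is J_1(x).
Frobenius at x = 0: indicial roots ±nu; for r = nu the recurrence k(k + 2nu) c_k = -c_{k-2} gives the standard series J_nu(x) = sum_{k>=0} (-1)^k / (k! (k+nu)!) (x/2)^(2k+nu). Evaluate the first 5 terms:
  k = 0: (-1)^0 / (0! * 1! * 2^1) x^1 = 1/(1*1*2) x^1 = (1/2) x^1
  k = 1: (-1)^1 / (1! * 2! * 2^3) x^3 = -1/(1*2*8) x^3 = (-1/16) x^3
  k = 2: (-1)^2 / (2! * 3! * 2^5) x^5 = 1/(2*6*32) x^5 = (1/384) x^5
  k = 3: (-1)^3 / (3! * 4! * 2^7) x^7 = -1/(6*24*128) x^7 = (-1/18432) x^7
  k = 4: (-1)^4 / (4! * 5! * 2^9) x^9 = 1/(24*120*512) x^9 = (1/1474560) x^9
Hence J_1(x) = x^9/1474560 - x^7/18432 + x^5/384 - x^3/16 + x/2 + ....

J_1(x); series = x^9/1474560 - x^7/18432 + x^5/384 - x^3/16 + x/2


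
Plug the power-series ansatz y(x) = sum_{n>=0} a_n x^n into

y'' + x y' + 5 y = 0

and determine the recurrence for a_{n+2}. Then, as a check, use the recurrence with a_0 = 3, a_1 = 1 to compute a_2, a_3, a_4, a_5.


Substitute y = sum_n a_n x^n.
y''(x) has coefficient (n+2)(n+1) a_{n+2} at x^n;
x y'(x) has coefficient n a_n at x^n (shift);
5 y(x) has coefficient 5 a_n at x^n.
Matching x^n: (n+2)(n+1) a_{n+2} + (n + 5) a_n = 0.
Thus a_{n+2} = (-n - 5) / ((n+1)(n+2)) * a_n.

Check with a_0 = 3, a_1 = 1 (apply the recurrence for n = 0, 1, 2, 3): a_0 = 3, a_1 = 1, a_2 = -15/2, a_3 = -1, a_4 = 35/8, a_5 = 2/5.

a_(n+2) = (-n - 5) / ((n+1)(n+2)) * a_n; check: a_0 = 3, a_1 = 1, a_2 = -15/2, a_3 = -1, a_4 = 35/8, a_5 = 2/5


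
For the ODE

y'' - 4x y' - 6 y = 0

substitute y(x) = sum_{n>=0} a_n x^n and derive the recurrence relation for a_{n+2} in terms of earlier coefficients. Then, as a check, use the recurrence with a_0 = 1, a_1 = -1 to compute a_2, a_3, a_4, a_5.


Substitute y = sum_n a_n x^n.
y''(x) has coefficient (n+2)(n+1) a_{n+2} at x^n;
-4 x y'(x) has coefficient -4 n a_n at x^n (shift);
-6 y(x) has coefficient -6 a_n at x^n.
Matching x^n: (n+2)(n+1) a_{n+2} + (-4n - 6) a_n = 0.
Thus a_{n+2} = (4n + 6) / ((n+1)(n+2)) * a_n.

Check with a_0 = 1, a_1 = -1 (apply the recurrence for n = 0, 1, 2, 3): a_0 = 1, a_1 = -1, a_2 = 3, a_3 = -5/3, a_4 = 7/2, a_5 = -3/2.

a_(n+2) = (4n + 6) / ((n+1)(n+2)) * a_n; check: a_0 = 1, a_1 = -1, a_2 = 3, a_3 = -5/3, a_4 = 7/2, a_5 = -3/2


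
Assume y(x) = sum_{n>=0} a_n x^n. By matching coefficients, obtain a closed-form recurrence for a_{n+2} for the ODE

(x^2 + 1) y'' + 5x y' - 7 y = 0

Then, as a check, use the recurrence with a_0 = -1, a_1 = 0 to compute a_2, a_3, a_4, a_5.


Substitute y = sum_n a_n x^n.
(1 + 1 x^2) y'' contributes (n+2)(n+1) a_{n+2} + n(n-1) a_n at x^n.
5 x y'(x) contributes 5 n a_n at x^n.
-7 y(x) contributes -7 a_n at x^n.
Matching x^n: (n+2)(n+1) a_{n+2} + (n(n-1) + 5 n - 7) a_n = 0.
Thus a_{n+2} = (-n(n-1) - 5 n + 7) / ((n+1)(n+2)) * a_n.

Check with a_0 = -1, a_1 = 0 (apply the recurrence for n = 0, 1, 2, 3): a_0 = -1, a_1 = 0, a_2 = -7/2, a_3 = 0, a_4 = 35/24, a_5 = 0.

a_(n+2) = (-n(n-1) - 5 n + 7) / ((n+1)(n+2)) * a_n; check: a_0 = -1, a_1 = 0, a_2 = -7/2, a_3 = 0, a_4 = 35/24, a_5 = 0


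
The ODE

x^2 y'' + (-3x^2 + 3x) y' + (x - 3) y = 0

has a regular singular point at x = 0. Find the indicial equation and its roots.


Divide by x^2 to reach normal form y'' + P_1(x) y' + P_2(x) y = 0 with P_1(x) = -3 + 3/x and P_2(x) = 1/x - 3/x^2.
x = 0 is a singular point because the y'-coefficient -3 + 3/x has a pole at x = 0 and the y-coefficient 1/x - 3/x^2 has a pole at x = 0.
It is a regular singular point because x P_1(x) = p(x) = 3 - 3x and x^2 P_2(x) = q(x) = x - 3 are polynomials, hence analytic at x = 0.
p(0) = 3,  q(0) = -3.
Indicial equation: r(r-1) + p(0) r + q(0) = 0, i.e. r^2 + (p(0) - 1) r + q(0) = 0, i.e. r^2 + 2 r - 3 = 0.
Discriminant: (2)^2 - 4(-3) = 16, so r = (-2 ± 4)/2.
Solving: r_1 = 1, r_2 = -3.

indicial: r^2 + 2 r - 3 = 0; roots r_1 = 1, r_2 = -3


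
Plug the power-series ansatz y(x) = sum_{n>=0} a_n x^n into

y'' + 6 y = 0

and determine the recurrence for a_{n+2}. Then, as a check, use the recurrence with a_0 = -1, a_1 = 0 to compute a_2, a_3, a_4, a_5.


Substitute y = sum_n a_n x^n into y'' + (const) y = 0.
y''(x) = sum_{n>=0} (n+2)(n+1) a_{n+2} x^n.
The ODE becomes sum_n [(n+2)(n+1) a_{n+2} + 6 a_n] x^n = 0.
Setting each coefficient to zero gives the recurrence:
  (n+2)(n+1) a_{n+2} + 6 a_n = 0,
  a_{n+2} = -6 / ((n+1)(n+2)) a_n.

Check with a_0 = -1, a_1 = 0 (apply the recurrence for n = 0, 1, 2, 3): a_0 = -1, a_1 = 0, a_2 = 3, a_3 = 0, a_4 = -3/2, a_5 = 0.

a_{n+2} = -6/((n+1)(n+2)) * a_n; check: a_0 = -1, a_1 = 0, a_2 = 3, a_3 = 0, a_4 = -3/2, a_5 = 0


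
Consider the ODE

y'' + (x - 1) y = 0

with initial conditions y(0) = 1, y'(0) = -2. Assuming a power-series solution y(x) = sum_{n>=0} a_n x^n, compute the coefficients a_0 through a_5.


Ansatz: y(x) = sum_{n>=0} a_n x^n, so y'(x) = sum_{n>=1} n a_n x^(n-1) and y''(x) = sum_{n>=2} n(n-1) a_n x^(n-2).
Substitute into P(x) y'' + Q(x) y' + R(x) y = 0 with P(x) = 1, Q(x) = 0, R(x) = x - 1, and match powers of x.
Initial conditions: a_0 = 1, a_1 = -2.
Setting the coefficient of each power of x to zero and solving order by order (substituting the coefficients already found):
  x^0: 2 a_2 - a_0 = 0  ->  2 a_2 = a_0 = 1  ->  a_2 = 1/2
  x^1: 6 a_3 - a_1 + a_0 = 0  ->  6 a_3 = a_1 - a_0 = -3  ->  a_3 = -1/2
  x^2: 12 a_4 - a_2 + a_1 = 0  ->  12 a_4 = a_2 - a_1 = 5/2  ->  a_4 = 5/24
  x^3: 20 a_5 - a_3 + a_2 = 0  ->  20 a_5 = a_3 - a_2 = -1  ->  a_5 = -1/20
Truncated series: y(x) = 1 - 2 x + (1/2) x^2 - (1/2) x^3 + (5/24) x^4 - (1/20) x^5 + O(x^6).

a_0 = 1; a_1 = -2; a_2 = 1/2; a_3 = -1/2; a_4 = 5/24; a_5 = -1/20


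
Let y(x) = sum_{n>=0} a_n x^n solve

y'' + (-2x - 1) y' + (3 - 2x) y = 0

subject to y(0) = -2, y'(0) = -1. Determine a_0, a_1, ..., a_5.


Ansatz: y(x) = sum_{n>=0} a_n x^n, so y'(x) = sum_{n>=1} n a_n x^(n-1) and y''(x) = sum_{n>=2} n(n-1) a_n x^(n-2).
Substitute into P(x) y'' + Q(x) y' + R(x) y = 0 with P(x) = 1, Q(x) = -2x - 1, R(x) = 3 - 2x, and match powers of x.
Initial conditions: a_0 = -2, a_1 = -1.
Setting the coefficient of each power of x to zero and solving order by order (substituting the coefficients already found):
  x^0: 2 a_2 - a_1 + 3 a_0 = 0  ->  2 a_2 = a_1 - 3 a_0 = 5  ->  a_2 = 5/2
  x^1: 6 a_3 - 2 a_2 + a_1 - 2 a_0 = 0  ->  6 a_3 = 2 a_2 - a_1 + 2 a_0 = 2  ->  a_3 = 1/3
  x^2: 12 a_4 - 3 a_3 - a_2 - 2 a_1 = 0  ->  12 a_4 = 3 a_3 + a_2 + 2 a_1 = 3/2  ->  a_4 = 1/8
  x^3: 20 a_5 - 4 a_4 - 3 a_3 - 2 a_2 = 0  ->  20 a_5 = 4 a_4 + 3 a_3 + 2 a_2 = 13/2  ->  a_5 = 13/40
Truncated series: y(x) = -2 - x + (5/2) x^2 + (1/3) x^3 + (1/8) x^4 + (13/40) x^5 + O(x^6).

a_0 = -2; a_1 = -1; a_2 = 5/2; a_3 = 1/3; a_4 = 1/8; a_5 = 13/40


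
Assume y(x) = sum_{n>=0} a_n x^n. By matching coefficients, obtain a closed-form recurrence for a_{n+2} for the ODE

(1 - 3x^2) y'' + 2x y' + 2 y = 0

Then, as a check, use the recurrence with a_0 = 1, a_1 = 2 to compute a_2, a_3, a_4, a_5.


Substitute y = sum_n a_n x^n.
(1 - 3 x^2) y'' contributes (n+2)(n+1) a_{n+2} - 3 n(n-1) a_n at x^n.
2 x y'(x) contributes 2 n a_n at x^n.
2 y(x) contributes 2 a_n at x^n.
Matching x^n: (n+2)(n+1) a_{n+2} + (-3 n(n-1) + 2 n + 2) a_n = 0.
Thus a_{n+2} = (3 n(n-1) - 2 n - 2) / ((n+1)(n+2)) * a_n.

Check with a_0 = 1, a_1 = 2 (apply the recurrence for n = 0, 1, 2, 3): a_0 = 1, a_1 = 2, a_2 = -1, a_3 = -4/3, a_4 = 0, a_5 = -2/3.

a_(n+2) = (3 n(n-1) - 2 n - 2) / ((n+1)(n+2)) * a_n; check: a_0 = 1, a_1 = 2, a_2 = -1, a_3 = -4/3, a_4 = 0, a_5 = -2/3
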